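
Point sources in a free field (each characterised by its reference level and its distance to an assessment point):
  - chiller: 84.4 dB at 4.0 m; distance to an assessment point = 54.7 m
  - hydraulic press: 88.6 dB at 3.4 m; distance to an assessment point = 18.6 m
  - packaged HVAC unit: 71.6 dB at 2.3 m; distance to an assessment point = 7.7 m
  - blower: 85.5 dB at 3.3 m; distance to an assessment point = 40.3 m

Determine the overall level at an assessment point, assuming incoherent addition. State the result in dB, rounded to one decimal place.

74.7 dB

Apply inverse-square spreading to bring every level to the receiver, then sum 10^(L/10).
chiller: 84.4 − 20·log₁₀(54.7/4.0) = 84.4 − 22.72 = 61.68 dB.
hydraulic press: 88.6 − 20·log₁₀(18.6/3.4) = 88.6 − 14.76 = 73.84 dB.
packaged HVAC unit: 71.6 − 20·log₁₀(7.7/2.3) = 71.6 − 10.50 = 61.10 dB.
blower: 85.5 − 20·log₁₀(40.3/3.3) = 85.5 − 21.74 = 63.76 dB.
Σ 10^(L/10) = 2.935e+07 → L_total = 10·log₁₀(2.935e+07) = 74.68 dB.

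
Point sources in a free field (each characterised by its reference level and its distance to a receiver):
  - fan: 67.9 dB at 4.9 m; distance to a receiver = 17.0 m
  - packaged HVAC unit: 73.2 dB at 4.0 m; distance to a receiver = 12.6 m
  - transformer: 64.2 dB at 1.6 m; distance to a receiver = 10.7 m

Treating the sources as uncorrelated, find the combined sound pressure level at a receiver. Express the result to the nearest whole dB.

Propagate each source to the receiver with L = L_ref − 20·log₁₀(r/r_ref), then add intensities.
fan: 67.9 − 20·log₁₀(17.0/4.9) = 67.9 − 10.81 = 57.09 dB.
packaged HVAC unit: 73.2 − 20·log₁₀(12.6/4.0) = 73.2 − 9.97 = 63.23 dB.
transformer: 64.2 − 20·log₁₀(10.7/1.6) = 64.2 − 16.51 = 47.69 dB.
Σ 10^(L/10) = 2.677e+06 → L_total = 10·log₁₀(2.677e+06) = 64.28 dB.

64 dB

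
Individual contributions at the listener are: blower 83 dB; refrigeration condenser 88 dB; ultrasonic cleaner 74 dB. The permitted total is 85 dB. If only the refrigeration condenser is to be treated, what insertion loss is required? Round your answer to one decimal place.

8.4 dB

The untreated sources together contribute 10^(83/10) + 10^(74/10) = 2.246e+08, i.e. 83.51 dB.
The limit corresponds to 10^(85/10) = 3.162e+08; subtracting the fixed part leaves 9.158e+07 for the refrigeration condenser, i.e. 79.62 dB.
Required insertion loss = 88 − 79.62 = 8.38 dB.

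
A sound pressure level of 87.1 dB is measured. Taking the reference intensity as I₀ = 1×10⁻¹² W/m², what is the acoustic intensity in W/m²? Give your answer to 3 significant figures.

0.000513 W/m²

I = I₀·10^(L/10) = 10⁻¹² × 10^(87.1/10) = 10^(-3.290).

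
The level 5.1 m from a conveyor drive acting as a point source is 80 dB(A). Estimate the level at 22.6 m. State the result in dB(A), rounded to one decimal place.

67.1 dB(A)

For a point source, L₂ = L₁ − 20·log₁₀(r₂/r₁).
L₂ = 80 − 20·log₁₀(22.6/5.1) = 80 − 12.931 = 67.07 dB(A).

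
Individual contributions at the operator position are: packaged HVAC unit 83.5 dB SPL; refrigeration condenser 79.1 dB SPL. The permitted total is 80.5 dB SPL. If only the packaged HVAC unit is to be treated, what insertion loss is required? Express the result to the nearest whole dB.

9 dB

Fixed contribution from the other source: Σ 10^(L/10) = 10^(79.1/10) = 8.128e+07 (79.10 dB SPL).
To meet 80.5 dB SPL overall, the treated packaged HVAC unit may contribute at most 10^(80.5/10) − 8.128e+07 = 3.092e+07, i.e. 74.90 dB SPL.
So the packaged HVAC unit must be reduced from 83.5 to 74.90 dB SPL: IL = 8.60 dB.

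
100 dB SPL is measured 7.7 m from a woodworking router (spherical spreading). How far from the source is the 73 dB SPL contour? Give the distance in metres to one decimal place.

Point-source spreading drops the level by 20·log₁₀(r₂/r₁); inverting, r₂/r₁ = 10^(ΔL/20).
r₂ = 7.7·10^((100−73)/20) = 7.7·10^(27.0/20) = 172.38 m.

172.4 m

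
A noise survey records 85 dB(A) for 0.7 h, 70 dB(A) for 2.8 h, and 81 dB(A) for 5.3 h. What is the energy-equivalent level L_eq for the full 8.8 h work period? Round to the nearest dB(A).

L_eq = 10·log₁₀[(1/T)·Σ tᵢ·10^(Lᵢ/10)] with T = 8.8 h.
Σ tᵢ·10^(Lᵢ/10) = 0.7·10^(85/10) + 2.8·10^(70/10) + 5.3·10^(81/10) = 9.166e+08.
L_eq = 10·log₁₀(9.166e+08/8.8) = 80.18 dB(A).

80 dB(A)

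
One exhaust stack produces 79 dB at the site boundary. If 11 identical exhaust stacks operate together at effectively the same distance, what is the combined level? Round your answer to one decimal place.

N identical incoherent sources raise the level by 10·log₁₀ N.
L_total = 79 + 10·log₁₀(11) = 79 + 10.414 = 89.41 dB.

89.4 dB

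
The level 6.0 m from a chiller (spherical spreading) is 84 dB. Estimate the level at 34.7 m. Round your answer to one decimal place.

Point-source attenuation: ΔL = 20·log₁₀(r₂/r₁) = 20·log₁₀(34.7/6.0) = 15.244 dB.
L₂ = 84 − 20·log₁₀(34.7/6.0) = 84 − 15.244 = 68.76 dB.

68.8 dB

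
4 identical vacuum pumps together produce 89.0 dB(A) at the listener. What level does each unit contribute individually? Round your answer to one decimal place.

83.0 dB(A)

For N identical incoherent sources L_total = L₁ + 10·log₁₀ N, so L₁ = 89.0 − 10·log₁₀(4) = 89.0 − 6.021.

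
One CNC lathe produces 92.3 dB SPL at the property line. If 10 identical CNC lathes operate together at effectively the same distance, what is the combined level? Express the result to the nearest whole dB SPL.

L_total = L₁ + 10·log₁₀ N for N identical incoherent sources.
L_total = 92.3 + 10·log₁₀(10) = 92.3 + 10.000 = 102.30 dB SPL.

102 dB SPL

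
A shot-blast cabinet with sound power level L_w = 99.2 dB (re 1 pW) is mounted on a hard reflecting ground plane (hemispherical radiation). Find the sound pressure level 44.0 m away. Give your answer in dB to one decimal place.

58.3 dB

L_p = L_w − 10·log₁₀(2π·r²) with r = 44.0 m.
2π·r² = 1.216e+04 m², 10·log₁₀ of that is 40.851 dB.
L_p = 99.2 − 40.851 = 58.35 dB.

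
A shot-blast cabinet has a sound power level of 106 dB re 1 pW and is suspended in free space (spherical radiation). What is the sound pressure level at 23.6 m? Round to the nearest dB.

The power spreads over a sphere of area 4π·r², so L_p = L_w − 10·log₁₀(4π·r²).
4π·r² = 6999 m², 10·log₁₀ of that is 38.450 dB.
L_p = 106 − 38.450 = 67.55 dB.

68 dB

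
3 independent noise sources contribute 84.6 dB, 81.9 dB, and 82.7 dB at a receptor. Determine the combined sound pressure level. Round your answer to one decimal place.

88.0 dB

For uncorrelated sources the intensities add, so convert each level to linear form, sum, and take 10·log₁₀ of the total.
Σ 10^(L/10) = 10^(84.6/10) + 10^(81.9/10) + 10^(82.7/10) = 6.295e+08.
L_total = 10·log₁₀(6.295e+08) = 87.99 dB.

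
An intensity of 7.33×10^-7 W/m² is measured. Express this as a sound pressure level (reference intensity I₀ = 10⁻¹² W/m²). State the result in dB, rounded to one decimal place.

Dividing by I₀ shifts the exponent by 12: I/I₀ = 7.33×10^5.
L = 10·(0.8651 + 5) = 58.65 dB.

58.7 dB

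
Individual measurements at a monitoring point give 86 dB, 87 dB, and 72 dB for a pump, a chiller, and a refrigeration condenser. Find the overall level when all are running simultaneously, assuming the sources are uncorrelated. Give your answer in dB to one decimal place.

For uncorrelated sources the intensities add, so convert each level to linear form, sum, and take 10·log₁₀ of the total.
Σ 10^(L/10) = 10^(86/10) + 10^(87/10) + 10^(72/10) = 9.151e+08.
L_total = 10·log₁₀(9.151e+08) = 89.61 dB.

89.6 dB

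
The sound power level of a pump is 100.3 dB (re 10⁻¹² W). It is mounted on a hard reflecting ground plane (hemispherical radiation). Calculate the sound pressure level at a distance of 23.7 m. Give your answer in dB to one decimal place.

The power spreads over a hemisphere of area 2π·r², so L_p = L_w − 10·log₁₀(2π·r²).
2π·r² = 3529 m², 10·log₁₀ of that is 35.477 dB.
L_p = 100.3 − 35.477 = 64.82 dB.

64.8 dB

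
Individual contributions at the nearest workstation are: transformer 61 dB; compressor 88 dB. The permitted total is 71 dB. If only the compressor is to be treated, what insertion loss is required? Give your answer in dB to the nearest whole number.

Everything except the compressor sums to 10^(61/10) = 1.259e+06 in linear terms, 61.00 dB.
To meet 71 dB overall, the treated compressor may contribute at most 10^(71/10) − 1.259e+06 = 1.133e+07, i.e. 70.54 dB.
Required insertion loss = 88 − 70.54 = 17.46 dB.

17 dB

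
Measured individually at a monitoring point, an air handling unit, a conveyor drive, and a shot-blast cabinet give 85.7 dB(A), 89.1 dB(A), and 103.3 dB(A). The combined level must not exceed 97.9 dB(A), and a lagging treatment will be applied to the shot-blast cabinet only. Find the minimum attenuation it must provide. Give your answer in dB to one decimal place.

Everything except the shot-blast cabinet sums to 10^(85.7/10) + 10^(89.1/10) = 1.184e+09 in linear terms, 90.73 dB(A).
To meet 97.9 dB(A) overall, the treated shot-blast cabinet may contribute at most 10^(97.9/10) − 1.184e+09 = 4.982e+09, i.e. 96.97 dB(A).
So the shot-blast cabinet must be reduced from 103.3 to 96.97 dB(A): IL = 6.33 dB.

6.3 dB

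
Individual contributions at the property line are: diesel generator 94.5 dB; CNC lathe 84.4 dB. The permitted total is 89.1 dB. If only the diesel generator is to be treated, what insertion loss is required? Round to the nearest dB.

7 dB

Everything except the diesel generator sums to 10^(84.4/10) = 2.754e+08 in linear terms, 84.40 dB.
The limit corresponds to 10^(89.1/10) = 8.128e+08; subtracting the fixed part leaves 5.374e+08 for the diesel generator, i.e. 87.30 dB.
So the diesel generator must be reduced from 94.5 to 87.30 dB: IL = 7.20 dB.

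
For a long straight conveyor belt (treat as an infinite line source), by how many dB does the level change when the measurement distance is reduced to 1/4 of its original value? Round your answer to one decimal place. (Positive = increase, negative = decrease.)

+6.0 dB

Line-source spreading: ΔL = −10·log₁₀(r₂/r₁).
ΔL = −10·log₁₀(0.25) = +6.02 dB.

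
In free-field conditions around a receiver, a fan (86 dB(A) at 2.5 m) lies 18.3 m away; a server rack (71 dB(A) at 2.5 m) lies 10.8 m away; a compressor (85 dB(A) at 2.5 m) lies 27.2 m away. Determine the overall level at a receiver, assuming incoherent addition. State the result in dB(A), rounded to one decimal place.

70.3 dB(A)

First find each source's level at the receiver (point-source: −20·log₁₀(r/r_ref)), then combine on an intensity basis.
fan: 86 − 20·log₁₀(18.3/2.5) = 86 − 17.29 = 68.71 dB(A).
server rack: 71 − 20·log₁₀(10.8/2.5) = 71 − 12.71 = 58.29 dB(A).
compressor: 85 − 20·log₁₀(27.2/2.5) = 85 − 20.73 = 64.27 dB(A).
Σ 10^(L/10) = 1.078e+07 → L_total = 10·log₁₀(1.078e+07) = 70.32 dB(A).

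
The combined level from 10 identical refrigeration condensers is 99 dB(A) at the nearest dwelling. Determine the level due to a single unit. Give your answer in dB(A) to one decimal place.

10 equal contributions raise the level by 10·log₁₀ 10 = 10.000 dB, so each unit alone gives 99 − 10.000.

89.0 dB(A)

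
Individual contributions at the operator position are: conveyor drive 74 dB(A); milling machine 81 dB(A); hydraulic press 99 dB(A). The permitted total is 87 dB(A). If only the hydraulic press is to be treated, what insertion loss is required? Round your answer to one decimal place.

13.6 dB

Everything except the hydraulic press sums to 10^(74/10) + 10^(81/10) = 1.510e+08 in linear terms, 81.79 dB(A).
To meet 87 dB(A) overall, the treated hydraulic press may contribute at most 10^(87/10) − 1.510e+08 = 3.502e+08, i.e. 85.44 dB(A).
So the hydraulic press must be reduced from 99 to 85.44 dB(A): IL = 13.56 dB.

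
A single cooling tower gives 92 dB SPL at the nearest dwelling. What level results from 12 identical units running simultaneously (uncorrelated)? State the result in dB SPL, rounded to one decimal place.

102.8 dB SPL

L_total = L₁ + 10·log₁₀ N for N identical incoherent sources.
L_total = 92 + 10·log₁₀(12) = 92 + 10.792 = 102.79 dB SPL.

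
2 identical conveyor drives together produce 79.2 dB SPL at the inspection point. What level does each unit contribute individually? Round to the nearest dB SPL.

Dividing the total intensity by 2 lowers the level by 10·log₁₀ 2 = 3.010 dB: L₁ = 79.2 − 3.010.

76 dB SPL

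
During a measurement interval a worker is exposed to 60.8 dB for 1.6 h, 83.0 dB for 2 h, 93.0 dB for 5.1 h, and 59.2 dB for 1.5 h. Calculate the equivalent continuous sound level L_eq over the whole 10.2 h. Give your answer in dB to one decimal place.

The energy average is taken in the linear domain: L_eq = 10·log₁₀[(Σ tᵢ·10^(Lᵢ/10))/T], T = 10.2 h.
Σ tᵢ·10^(Lᵢ/10) = 1.6·10^(60.8/10) + 2·10^(83.0/10) + 5.1·10^(93.0/10) + 1.5·10^(59.2/10) = 1.058e+10.
L_eq = 10·log₁₀(1.058e+10/10.2) = 90.16 dB.

90.2 dB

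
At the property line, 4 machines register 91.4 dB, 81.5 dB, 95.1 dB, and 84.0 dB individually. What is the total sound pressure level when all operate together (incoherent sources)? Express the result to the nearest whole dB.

97 dB

Incoherent sources combine by intensity addition: L_total = 10·log₁₀(Σ 10^(L_i/10)).
Σ 10^(L/10) = 10^(91.4/10) + 10^(81.5/10) + 10^(95.1/10) + 10^(84.0/10) = 5.009e+09.
L_total = 10·log₁₀(5.009e+09) = 97.00 dB.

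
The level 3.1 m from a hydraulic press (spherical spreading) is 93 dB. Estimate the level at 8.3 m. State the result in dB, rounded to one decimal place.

84.4 dB

Spherical spreading from a point source gives a 20·log₁₀(r₂/r₁) drop.
L₂ = 93 − 20·log₁₀(8.3/3.1) = 93 − 8.554 = 84.45 dB.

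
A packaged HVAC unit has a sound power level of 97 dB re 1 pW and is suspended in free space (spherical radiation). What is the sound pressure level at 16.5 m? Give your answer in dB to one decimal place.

Free-field spherical radiation: L_p = L_w − 10·log₁₀(4π·r²), r = 16.5 m.
4π·r² = 3421 m², 10·log₁₀ of that is 35.342 dB.
L_p = 97 − 35.342 = 61.66 dB.

61.7 dB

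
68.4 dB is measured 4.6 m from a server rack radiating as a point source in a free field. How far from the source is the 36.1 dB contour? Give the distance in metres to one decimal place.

189.6 m

The 32.3 dB drop corresponds to a distance ratio of 10^(32.3/20) for a point source.
r₂ = 4.6·10^((68.4−36.1)/20) = 4.6·10^(32.3/20) = 189.56 m.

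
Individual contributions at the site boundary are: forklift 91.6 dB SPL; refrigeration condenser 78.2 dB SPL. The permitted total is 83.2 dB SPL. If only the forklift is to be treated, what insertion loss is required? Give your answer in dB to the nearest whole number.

Everything except the forklift sums to 10^(78.2/10) = 6.607e+07 in linear terms, 78.20 dB SPL.
The limit corresponds to 10^(83.2/10) = 2.089e+08; subtracting the fixed part leaves 1.429e+08 for the forklift, i.e. 81.55 dB SPL.
Required insertion loss = 91.6 − 81.55 = 10.05 dB.

10 dB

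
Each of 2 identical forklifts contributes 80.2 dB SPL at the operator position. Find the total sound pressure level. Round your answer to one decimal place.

83.2 dB SPL

With 2 equal, uncorrelated contributions the intensity is 2× that of one unit, giving a rise of 10·log₁₀ 2.
L_total = 80.2 + 10·log₁₀(2) = 80.2 + 3.010 = 83.21 dB SPL.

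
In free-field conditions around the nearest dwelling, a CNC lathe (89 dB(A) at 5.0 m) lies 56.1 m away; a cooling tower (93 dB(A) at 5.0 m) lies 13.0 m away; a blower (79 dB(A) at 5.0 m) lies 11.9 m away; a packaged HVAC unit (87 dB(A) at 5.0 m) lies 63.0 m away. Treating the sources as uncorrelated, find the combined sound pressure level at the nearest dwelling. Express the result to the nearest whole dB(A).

First find each source's level at the receiver (point-source: −20·log₁₀(r/r_ref)), then combine on an intensity basis.
CNC lathe: 89 − 20·log₁₀(56.1/5.0) = 89 − 21.00 = 68.00 dB(A).
cooling tower: 93 − 20·log₁₀(13.0/5.0) = 93 − 8.30 = 84.70 dB(A).
blower: 79 − 20·log₁₀(11.9/5.0) = 79 − 7.53 = 71.47 dB(A).
packaged HVAC unit: 87 − 20·log₁₀(63.0/5.0) = 87 − 22.01 = 64.99 dB(A).
Σ 10^(L/10) = 3.186e+08 → L_total = 10·log₁₀(3.186e+08) = 85.03 dB(A).

85 dB(A)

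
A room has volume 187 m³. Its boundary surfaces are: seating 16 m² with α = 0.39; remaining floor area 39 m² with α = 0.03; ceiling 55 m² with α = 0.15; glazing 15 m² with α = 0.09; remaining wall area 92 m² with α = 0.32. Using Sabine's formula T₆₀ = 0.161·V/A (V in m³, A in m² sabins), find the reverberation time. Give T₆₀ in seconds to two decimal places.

A = Σ Sᵢαᵢ = 16·0.39 + 39·0.03 + 55·0.15 + 15·0.09 + 92·0.32 = 46.45 m².
T₆₀ = 0.161·V/A = 0.161·187/46.45 = 0.648 s.

0.65 s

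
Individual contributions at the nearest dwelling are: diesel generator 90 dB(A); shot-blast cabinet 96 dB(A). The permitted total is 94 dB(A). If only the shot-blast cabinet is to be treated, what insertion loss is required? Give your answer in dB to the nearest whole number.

The untreated sources together contribute 10^(90/10) = 1.000e+09, i.e. 90.00 dB(A).
The limit corresponds to 10^(94/10) = 2.512e+09; subtracting the fixed part leaves 1.512e+09 for the shot-blast cabinet, i.e. 91.80 dB(A).
Required insertion loss = 96 − 91.80 = 4.20 dB.

4 dB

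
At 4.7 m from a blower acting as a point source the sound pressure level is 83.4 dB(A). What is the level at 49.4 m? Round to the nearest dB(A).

63 dB(A)

Spherical spreading from a point source gives a 20·log₁₀(r₂/r₁) drop.
L₂ = 83.4 − 20·log₁₀(49.4/4.7) = 83.4 − 20.433 = 62.97 dB(A).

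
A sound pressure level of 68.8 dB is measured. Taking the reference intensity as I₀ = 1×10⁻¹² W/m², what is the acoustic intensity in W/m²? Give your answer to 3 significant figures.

7.59e-06 W/m²

L = 10·log₁₀(I/I₀) ⇒ I = I₀·10^(L/10) = 10⁻¹² × 10^6.88.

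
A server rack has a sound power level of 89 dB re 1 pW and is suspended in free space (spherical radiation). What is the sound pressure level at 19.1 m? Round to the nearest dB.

52 dB

Free-field spherical radiation: L_p = L_w − 10·log₁₀(4π·r²), r = 19.1 m.
4π·r² = 4584 m², 10·log₁₀ of that is 36.613 dB.
L_p = 89 − 36.613 = 52.39 dB.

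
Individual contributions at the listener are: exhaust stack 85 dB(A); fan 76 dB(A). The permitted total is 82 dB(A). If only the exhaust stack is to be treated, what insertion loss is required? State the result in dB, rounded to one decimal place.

Fixed contribution from the other source: Σ 10^(L/10) = 10^(76/10) = 3.981e+07 (76.00 dB(A)).
To meet 82 dB(A) overall, the treated exhaust stack may contribute at most 10^(82/10) − 3.981e+07 = 1.187e+08, i.e. 80.74 dB(A).
So the exhaust stack must be reduced from 85 to 80.74 dB(A): IL = 4.26 dB.

4.3 dB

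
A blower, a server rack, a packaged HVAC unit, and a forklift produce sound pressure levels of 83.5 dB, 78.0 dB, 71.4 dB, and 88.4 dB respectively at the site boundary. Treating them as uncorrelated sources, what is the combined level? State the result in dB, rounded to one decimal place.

For uncorrelated sources the intensities add, so convert each level to linear form, sum, and take 10·log₁₀ of the total.
Σ 10^(L/10) = 10^(83.5/10) + 10^(78.0/10) + 10^(71.4/10) + 10^(88.4/10) = 9.926e+08.
L_total = 10·log₁₀(9.926e+08) = 89.97 dB.

90.0 dB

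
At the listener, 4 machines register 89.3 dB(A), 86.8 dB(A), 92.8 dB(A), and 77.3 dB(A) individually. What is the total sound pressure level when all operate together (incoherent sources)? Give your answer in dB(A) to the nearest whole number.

Incoherent sources combine by intensity addition: L_total = 10·log₁₀(Σ 10^(L_i/10)).
Σ 10^(L/10) = 10^(89.3/10) + 10^(86.8/10) + 10^(92.8/10) + 10^(77.3/10) = 3.289e+09.
L_total = 10·log₁₀(3.289e+09) = 95.17 dB(A).

95 dB(A)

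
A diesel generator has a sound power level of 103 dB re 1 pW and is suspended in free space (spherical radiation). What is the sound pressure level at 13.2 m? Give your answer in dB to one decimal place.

69.6 dB

Free-field spherical radiation: L_p = L_w − 10·log₁₀(4π·r²), r = 13.2 m.
4π·r² = 2190 m², 10·log₁₀ of that is 33.404 dB.
L_p = 103 − 33.404 = 69.60 dB.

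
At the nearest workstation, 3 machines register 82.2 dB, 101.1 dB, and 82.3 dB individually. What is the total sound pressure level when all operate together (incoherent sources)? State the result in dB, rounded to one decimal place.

Incoherent sources combine by intensity addition: L_total = 10·log₁₀(Σ 10^(L_i/10)).
Σ 10^(L/10) = 10^(82.2/10) + 10^(101.1/10) + 10^(82.3/10) = 1.322e+10.
L_total = 10·log₁₀(1.322e+10) = 101.21 dB.

101.2 dB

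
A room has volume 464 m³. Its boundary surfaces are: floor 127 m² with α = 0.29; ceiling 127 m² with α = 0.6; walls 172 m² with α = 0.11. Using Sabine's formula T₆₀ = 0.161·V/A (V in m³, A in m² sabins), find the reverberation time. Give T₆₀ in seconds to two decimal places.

0.57 s

Total absorption A = 127·0.29 + 127·0.6 + 172·0.11 = 131.95 m² sabins.
T₆₀ = 0.161 × 464 / 131.95 = 0.566 s.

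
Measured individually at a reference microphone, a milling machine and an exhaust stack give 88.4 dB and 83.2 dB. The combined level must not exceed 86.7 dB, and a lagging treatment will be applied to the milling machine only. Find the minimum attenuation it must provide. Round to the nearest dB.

4 dB

Everything except the milling machine sums to 10^(83.2/10) = 2.089e+08 in linear terms, 83.20 dB.
The limit corresponds to 10^(86.7/10) = 4.677e+08; subtracting the fixed part leaves 2.588e+08 for the milling machine, i.e. 84.13 dB.
Required insertion loss = 88.4 − 84.13 = 4.27 dB.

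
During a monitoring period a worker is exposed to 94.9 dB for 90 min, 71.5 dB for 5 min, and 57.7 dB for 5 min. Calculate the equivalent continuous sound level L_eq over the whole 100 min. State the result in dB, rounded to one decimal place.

94.4 dB

The energy average is taken in the linear domain: L_eq = 10·log₁₀[(Σ tᵢ·10^(Lᵢ/10))/T], T = 100 min.
Σ tᵢ·10^(Lᵢ/10) = 90·10^(94.9/10) + 5·10^(71.5/10) + 5·10^(57.7/10) = 2.782e+11.
L_eq = 10·log₁₀(2.782e+11/100) = 94.44 dB.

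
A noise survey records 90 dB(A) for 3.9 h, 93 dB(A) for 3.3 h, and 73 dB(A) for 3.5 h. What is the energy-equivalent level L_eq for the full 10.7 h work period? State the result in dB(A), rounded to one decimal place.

Weight each interval's intensity by its duration and average over T = 10.7 h:
Σ tᵢ·10^(Lᵢ/10) = 3.9·10^(90/10) + 3.3·10^(93/10) + 3.5·10^(73/10) = 1.055e+10.
L_eq = 10·log₁₀(1.055e+10/10.7) = 89.94 dB(A).

89.9 dB(A)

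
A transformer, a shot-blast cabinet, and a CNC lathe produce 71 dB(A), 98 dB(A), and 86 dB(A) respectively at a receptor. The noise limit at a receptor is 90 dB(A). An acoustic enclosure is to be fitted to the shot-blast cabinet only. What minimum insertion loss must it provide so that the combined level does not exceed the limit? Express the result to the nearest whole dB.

Everything except the shot-blast cabinet sums to 10^(71/10) + 10^(86/10) = 4.107e+08 in linear terms, 86.14 dB(A).
The limit corresponds to 10^(90/10) = 1.000e+09; subtracting the fixed part leaves 5.893e+08 for the shot-blast cabinet, i.e. 87.70 dB(A).
Required insertion loss = 98 − 87.70 = 10.30 dB.

10 dB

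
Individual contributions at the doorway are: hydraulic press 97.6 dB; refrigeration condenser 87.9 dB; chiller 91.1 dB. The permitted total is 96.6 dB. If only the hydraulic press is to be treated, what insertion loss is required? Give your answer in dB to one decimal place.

3.3 dB

Fixed contribution from the other sources: Σ 10^(L/10) = 10^(87.9/10) + 10^(91.1/10) = 1.905e+09 (92.80 dB).
To meet 96.6 dB overall, the treated hydraulic press may contribute at most 10^(96.6/10) − 1.905e+09 = 2.666e+09, i.e. 94.26 dB.
So the hydraulic press must be reduced from 97.6 to 94.26 dB: IL = 3.34 dB.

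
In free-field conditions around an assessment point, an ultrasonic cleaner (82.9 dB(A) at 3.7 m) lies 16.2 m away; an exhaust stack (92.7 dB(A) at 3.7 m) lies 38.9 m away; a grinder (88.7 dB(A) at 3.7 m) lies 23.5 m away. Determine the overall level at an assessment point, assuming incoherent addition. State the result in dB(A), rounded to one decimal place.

76.6 dB(A)

First find each source's level at the receiver (point-source: −20·log₁₀(r/r_ref)), then combine on an intensity basis.
ultrasonic cleaner: 82.9 − 20·log₁₀(16.2/3.7) = 82.9 − 12.83 = 70.07 dB(A).
exhaust stack: 92.7 − 20·log₁₀(38.9/3.7) = 92.7 − 20.43 = 72.27 dB(A).
grinder: 88.7 − 20·log₁₀(23.5/3.7) = 88.7 − 16.06 = 72.64 dB(A).
Σ 10^(L/10) = 4.539e+07 → L_total = 10·log₁₀(4.539e+07) = 76.57 dB(A).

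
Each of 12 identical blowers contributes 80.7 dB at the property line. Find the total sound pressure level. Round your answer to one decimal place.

91.5 dB

L_total = L₁ + 10·log₁₀ N for N identical incoherent sources.
L_total = 80.7 + 10·log₁₀(12) = 80.7 + 10.792 = 91.49 dB.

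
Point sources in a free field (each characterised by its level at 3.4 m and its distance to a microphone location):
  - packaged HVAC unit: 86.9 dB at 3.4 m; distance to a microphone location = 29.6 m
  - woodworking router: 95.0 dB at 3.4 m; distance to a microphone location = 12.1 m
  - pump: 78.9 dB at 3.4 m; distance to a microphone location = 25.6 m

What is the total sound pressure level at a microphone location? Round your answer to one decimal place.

84.1 dB

First find each source's level at the receiver (point-source: −20·log₁₀(r/r_ref)), then combine on an intensity basis.
packaged HVAC unit: 86.9 − 20·log₁₀(29.6/3.4) = 86.9 − 18.80 = 68.10 dB.
woodworking router: 95.0 − 20·log₁₀(12.1/3.4) = 95.0 − 11.03 = 83.97 dB.
pump: 78.9 − 20·log₁₀(25.6/3.4) = 78.9 − 17.54 = 61.36 dB.
Σ 10^(L/10) = 2.575e+08 → L_total = 10·log₁₀(2.575e+08) = 84.11 dB.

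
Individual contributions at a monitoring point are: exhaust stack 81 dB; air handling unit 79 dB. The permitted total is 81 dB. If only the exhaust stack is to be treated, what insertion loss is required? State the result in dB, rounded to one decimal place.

4.3 dB

The untreated sources together contribute 10^(79/10) = 7.943e+07, i.e. 79.00 dB.
The limit corresponds to 10^(81/10) = 1.259e+08; subtracting the fixed part leaves 4.646e+07 for the exhaust stack, i.e. 76.67 dB.
Required insertion loss = 81 − 76.67 = 4.33 dB.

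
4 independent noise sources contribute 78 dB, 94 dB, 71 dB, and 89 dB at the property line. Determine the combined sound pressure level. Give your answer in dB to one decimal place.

Incoherent sources combine by intensity addition: L_total = 10·log₁₀(Σ 10^(L_i/10)).
Σ 10^(L/10) = 10^(78/10) + 10^(94/10) + 10^(71/10) + 10^(89/10) = 3.382e+09.
L_total = 10·log₁₀(3.382e+09) = 95.29 dB.

95.3 dB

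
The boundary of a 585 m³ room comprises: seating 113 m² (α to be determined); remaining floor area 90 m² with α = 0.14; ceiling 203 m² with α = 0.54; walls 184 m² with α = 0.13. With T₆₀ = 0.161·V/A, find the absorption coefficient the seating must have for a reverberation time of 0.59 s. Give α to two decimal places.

0.12

A = 0.161·V/T₆₀ = 0.161·585/0.59 = 159.64 m² sabins.
Absorption from the other surfaces = 90·0.14 + 203·0.54 + 184·0.13 = 146.14 m², so the seating must supply 13.50 m² over 113 m².
α = 13.50/113 = 0.119.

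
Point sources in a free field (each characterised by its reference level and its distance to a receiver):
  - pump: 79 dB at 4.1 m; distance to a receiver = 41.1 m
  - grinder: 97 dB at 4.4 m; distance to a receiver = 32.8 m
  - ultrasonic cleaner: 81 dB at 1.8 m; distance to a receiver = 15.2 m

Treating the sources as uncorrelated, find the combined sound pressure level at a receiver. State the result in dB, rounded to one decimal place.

79.7 dB

Propagate each source to the receiver with L = L_ref − 20·log₁₀(r/r_ref), then add intensities.
pump: 79 − 20·log₁₀(41.1/4.1) = 79 − 20.02 = 58.98 dB.
grinder: 97 − 20·log₁₀(32.8/4.4) = 97 − 17.45 = 79.55 dB.
ultrasonic cleaner: 81 − 20·log₁₀(15.2/1.8) = 81 − 18.53 = 62.47 dB.
Σ 10^(L/10) = 9.275e+07 → L_total = 10·log₁₀(9.275e+07) = 79.67 dB.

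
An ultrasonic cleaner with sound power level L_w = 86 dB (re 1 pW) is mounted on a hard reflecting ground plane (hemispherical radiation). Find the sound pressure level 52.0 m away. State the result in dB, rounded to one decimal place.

43.7 dB

L_p = L_w − 10·log₁₀(2π·r²) with r = 52.0 m.
2π·r² = 1.699e+04 m², 10·log₁₀ of that is 42.302 dB.
L_p = 86 − 42.302 = 43.70 dB.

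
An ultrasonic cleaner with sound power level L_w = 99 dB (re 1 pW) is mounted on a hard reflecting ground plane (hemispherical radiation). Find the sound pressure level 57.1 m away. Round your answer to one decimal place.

55.9 dB

Free-field hemispherical radiation: L_p = L_w − 10·log₁₀(2π·r²), r = 57.1 m.
2π·r² = 2.049e+04 m², 10·log₁₀ of that is 43.115 dB.
L_p = 99 − 43.115 = 55.89 dB.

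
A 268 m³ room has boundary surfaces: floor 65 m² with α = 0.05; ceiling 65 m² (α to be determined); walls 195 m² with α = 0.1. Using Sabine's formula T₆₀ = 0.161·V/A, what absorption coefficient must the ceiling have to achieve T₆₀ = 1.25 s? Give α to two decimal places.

From T₆₀ = 0.161·V/A, the target T₆₀ = 1.25 s needs A = 0.161·268/1.25 = 34.52 m².
Absorption from the other surfaces = 65·0.05 + 195·0.1 = 22.75 m², so the ceiling must supply 11.77 m² over 65 m².
α = 11.77/65 = 0.181.

0.18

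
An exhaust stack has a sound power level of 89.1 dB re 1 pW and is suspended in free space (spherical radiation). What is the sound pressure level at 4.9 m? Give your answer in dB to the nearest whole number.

The power spreads over a sphere of area 4π·r², so L_p = L_w − 10·log₁₀(4π·r²).
4π·r² = 301.7 m², 10·log₁₀ of that is 24.796 dB.
L_p = 89.1 − 24.796 = 64.30 dB.

64 dB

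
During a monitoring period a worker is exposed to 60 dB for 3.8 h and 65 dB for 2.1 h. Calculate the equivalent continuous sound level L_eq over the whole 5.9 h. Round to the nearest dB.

62 dB

The energy average is taken in the linear domain: L_eq = 10·log₁₀[(Σ tᵢ·10^(Lᵢ/10))/T], T = 5.9 h.
Σ tᵢ·10^(Lᵢ/10) = 3.8·10^(60/10) + 2.1·10^(65/10) = 1.044e+07.
L_eq = 10·log₁₀(1.044e+07/5.9) = 62.48 dB.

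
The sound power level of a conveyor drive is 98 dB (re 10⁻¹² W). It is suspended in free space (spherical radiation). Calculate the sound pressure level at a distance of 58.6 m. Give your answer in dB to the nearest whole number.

The power spreads over a sphere of area 4π·r², so L_p = L_w − 10·log₁₀(4π·r²).
4π·r² = 4.315e+04 m², 10·log₁₀ of that is 46.350 dB.
L_p = 98 − 46.350 = 51.65 dB.

52 dB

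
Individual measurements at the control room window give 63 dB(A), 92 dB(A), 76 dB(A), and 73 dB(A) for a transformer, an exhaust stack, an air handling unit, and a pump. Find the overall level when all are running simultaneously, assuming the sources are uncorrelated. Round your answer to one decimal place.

For uncorrelated sources the intensities add, so convert each level to linear form, sum, and take 10·log₁₀ of the total.
Σ 10^(L/10) = 10^(63/10) + 10^(92/10) + 10^(76/10) + 10^(73/10) = 1.647e+09.
L_total = 10·log₁₀(1.647e+09) = 92.17 dB(A).

92.2 dB(A)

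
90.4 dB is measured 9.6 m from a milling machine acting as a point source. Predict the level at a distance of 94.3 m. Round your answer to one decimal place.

For a point source, L₂ = L₁ − 20·log₁₀(r₂/r₁).
L₂ = 90.4 − 20·log₁₀(94.3/9.6) = 90.4 − 19.845 = 70.56 dB.

70.6 dB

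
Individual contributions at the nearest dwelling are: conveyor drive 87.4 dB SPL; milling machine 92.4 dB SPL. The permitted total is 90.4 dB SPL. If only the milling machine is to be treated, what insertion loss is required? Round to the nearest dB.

Fixed contribution from the other source: Σ 10^(L/10) = 10^(87.4/10) = 5.495e+08 (87.40 dB SPL).
The limit corresponds to 10^(90.4/10) = 1.096e+09; subtracting the fixed part leaves 5.469e+08 for the milling machine, i.e. 87.38 dB SPL.
So the milling machine must be reduced from 92.4 to 87.38 dB SPL: IL = 5.02 dB.

5 dB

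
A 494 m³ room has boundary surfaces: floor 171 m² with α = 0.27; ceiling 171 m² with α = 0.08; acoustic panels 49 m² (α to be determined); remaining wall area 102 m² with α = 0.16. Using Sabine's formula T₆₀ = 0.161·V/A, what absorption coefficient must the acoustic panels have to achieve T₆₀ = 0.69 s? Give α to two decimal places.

From T₆₀ = 0.161·V/A, the target T₆₀ = 0.69 s needs A = 0.161·494/0.69 = 115.27 m².
Absorption from the other surfaces = 171·0.27 + 171·0.08 + 102·0.16 = 76.17 m², so the acoustic panels must supply 39.10 m² over 49 m².
α = 39.10/49 = 0.798.

0.80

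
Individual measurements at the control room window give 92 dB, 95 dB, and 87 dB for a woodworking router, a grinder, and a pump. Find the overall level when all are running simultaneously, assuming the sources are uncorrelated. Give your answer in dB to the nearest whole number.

Incoherent sources combine by intensity addition: L_total = 10·log₁₀(Σ 10^(L_i/10)).
Σ 10^(L/10) = 10^(92/10) + 10^(95/10) + 10^(87/10) = 5.248e+09.
L_total = 10·log₁₀(5.248e+09) = 97.20 dB.

97 dB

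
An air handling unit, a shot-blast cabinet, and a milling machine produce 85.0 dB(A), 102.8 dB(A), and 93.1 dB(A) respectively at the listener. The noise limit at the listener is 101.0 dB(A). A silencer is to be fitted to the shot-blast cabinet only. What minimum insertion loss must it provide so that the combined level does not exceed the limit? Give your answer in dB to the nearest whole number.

3 dB

The untreated sources together contribute 10^(85.0/10) + 10^(93.1/10) = 2.358e+09, i.e. 93.73 dB(A).
The limit corresponds to 10^(101.0/10) = 1.259e+10; subtracting the fixed part leaves 1.023e+10 for the shot-blast cabinet, i.e. 100.10 dB(A).
So the shot-blast cabinet must be reduced from 102.8 to 100.10 dB(A): IL = 2.70 dB.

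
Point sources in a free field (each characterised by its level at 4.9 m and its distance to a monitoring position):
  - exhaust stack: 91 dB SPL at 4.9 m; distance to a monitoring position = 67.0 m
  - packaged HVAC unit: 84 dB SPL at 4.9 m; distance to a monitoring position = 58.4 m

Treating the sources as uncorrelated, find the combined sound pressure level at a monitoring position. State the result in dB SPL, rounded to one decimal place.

Propagate each source to the receiver with L = L_ref − 20·log₁₀(r/r_ref), then add intensities.
exhaust stack: 91 − 20·log₁₀(67.0/4.9) = 91 − 22.72 = 68.28 dB SPL.
packaged HVAC unit: 84 − 20·log₁₀(58.4/4.9) = 84 − 21.52 = 62.48 dB SPL.
Σ 10^(L/10) = 8.502e+06 → L_total = 10·log₁₀(8.502e+06) = 69.30 dB SPL.

69.3 dB SPL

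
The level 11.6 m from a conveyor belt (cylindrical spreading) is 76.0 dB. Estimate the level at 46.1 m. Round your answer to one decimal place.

70.0 dB

Line-source attenuation: ΔL = 10·log₁₀(r₂/r₁) = 10·log₁₀(46.1/11.6) = 5.992 dB.
L₂ = 76.0 − 10·log₁₀(46.1/11.6) = 76.0 − 5.992 = 70.01 dB.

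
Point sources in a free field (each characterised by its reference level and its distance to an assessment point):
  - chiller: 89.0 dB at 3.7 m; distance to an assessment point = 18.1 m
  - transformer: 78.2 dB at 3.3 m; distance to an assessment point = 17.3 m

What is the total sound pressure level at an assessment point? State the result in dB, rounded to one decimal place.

75.5 dB

Apply inverse-square spreading to bring every level to the receiver, then sum 10^(L/10).
chiller: 89.0 − 20·log₁₀(18.1/3.7) = 89.0 − 13.79 = 75.21 dB.
transformer: 78.2 − 20·log₁₀(17.3/3.3) = 78.2 − 14.39 = 63.81 dB.
Σ 10^(L/10) = 3.560e+07 → L_total = 10·log₁₀(3.560e+07) = 75.51 dB.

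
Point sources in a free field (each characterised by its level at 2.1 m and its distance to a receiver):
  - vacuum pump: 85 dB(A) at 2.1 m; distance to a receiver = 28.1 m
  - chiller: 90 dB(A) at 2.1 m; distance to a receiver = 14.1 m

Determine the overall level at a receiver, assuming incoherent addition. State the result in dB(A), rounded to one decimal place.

First find each source's level at the receiver (point-source: −20·log₁₀(r/r_ref)), then combine on an intensity basis.
vacuum pump: 85 − 20·log₁₀(28.1/2.1) = 85 − 22.53 = 62.47 dB(A).
chiller: 90 − 20·log₁₀(14.1/2.1) = 90 − 16.54 = 73.46 dB(A).
Σ 10^(L/10) = 2.395e+07 → L_total = 10·log₁₀(2.395e+07) = 73.79 dB(A).

73.8 dB(A)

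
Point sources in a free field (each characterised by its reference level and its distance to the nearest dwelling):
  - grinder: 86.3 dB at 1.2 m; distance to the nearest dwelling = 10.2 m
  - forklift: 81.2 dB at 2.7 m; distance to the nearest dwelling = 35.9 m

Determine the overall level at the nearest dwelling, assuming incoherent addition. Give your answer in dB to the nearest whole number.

Apply inverse-square spreading to bring every level to the receiver, then sum 10^(L/10).
grinder: 86.3 − 20·log₁₀(10.2/1.2) = 86.3 − 18.59 = 67.71 dB.
forklift: 81.2 − 20·log₁₀(35.9/2.7) = 81.2 − 22.47 = 58.73 dB.
Σ 10^(L/10) = 6.650e+06 → L_total = 10·log₁₀(6.650e+06) = 68.23 dB.

68 dB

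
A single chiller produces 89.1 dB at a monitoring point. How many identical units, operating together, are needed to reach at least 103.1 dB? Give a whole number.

26

The shortfall is 103.1 − 89.1 = 14.0 dB, and N units add 10·log₁₀ N, so need 10·log₁₀ N ≥ 14.0.
N ≥ 10^(14.0/10) = 25.119, so N = 26.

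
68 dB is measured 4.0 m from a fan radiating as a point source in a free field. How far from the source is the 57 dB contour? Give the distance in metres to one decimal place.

For a point source L₁ − L₂ = 20·log₁₀(r₂/r₁), so r₂ = r₁·10^((L₁−L₂)/20).
r₂ = 4.0·10^((68−57)/20) = 4.0·10^(11.0/20) = 14.19 m.

14.2 m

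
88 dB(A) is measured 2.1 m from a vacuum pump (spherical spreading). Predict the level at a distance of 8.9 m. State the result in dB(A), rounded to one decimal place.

75.5 dB(A)

Spherical spreading from a point source gives a 20·log₁₀(r₂/r₁) drop.
L₂ = 88 − 20·log₁₀(8.9/2.1) = 88 − 12.543 = 75.46 dB(A).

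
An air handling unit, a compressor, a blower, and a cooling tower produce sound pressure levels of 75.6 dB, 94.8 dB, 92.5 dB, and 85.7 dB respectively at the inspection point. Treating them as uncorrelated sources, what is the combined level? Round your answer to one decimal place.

97.2 dB

For uncorrelated sources the intensities add, so convert each level to linear form, sum, and take 10·log₁₀ of the total.
Σ 10^(L/10) = 10^(75.6/10) + 10^(94.8/10) + 10^(92.5/10) + 10^(85.7/10) = 5.206e+09.
L_total = 10·log₁₀(5.206e+09) = 97.17 dB.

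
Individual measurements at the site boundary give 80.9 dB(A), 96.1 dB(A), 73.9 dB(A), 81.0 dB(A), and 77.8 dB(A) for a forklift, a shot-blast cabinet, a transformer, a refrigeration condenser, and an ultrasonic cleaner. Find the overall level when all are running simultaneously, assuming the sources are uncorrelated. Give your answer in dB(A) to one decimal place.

Incoherent sources combine by intensity addition: L_total = 10·log₁₀(Σ 10^(L_i/10)).
Σ 10^(L/10) = 10^(80.9/10) + 10^(96.1/10) + 10^(73.9/10) + 10^(81.0/10) + 10^(77.8/10) = 4.408e+09.
L_total = 10·log₁₀(4.408e+09) = 96.44 dB(A).

96.4 dB(A)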